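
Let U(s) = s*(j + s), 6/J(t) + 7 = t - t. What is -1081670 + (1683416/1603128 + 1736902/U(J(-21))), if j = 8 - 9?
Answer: 24648757844/2605083 ≈ 9461.8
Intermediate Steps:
j = -1
J(t) = -6/7 (J(t) = 6/(-7 + (t - t)) = 6/(-7 + 0) = 6/(-7) = 6*(-⅐) = -6/7)
U(s) = s*(-1 + s)
-1081670 + (1683416/1603128 + 1736902/U(J(-21))) = -1081670 + (1683416/1603128 + 1736902/((-6*(-1 - 6/7)/7))) = -1081670 + (1683416*(1/1603128) + 1736902/((-6/7*(-13/7)))) = -1081670 + (210427/200391 + 1736902/(78/49)) = -1081670 + (210427/200391 + 1736902*(49/78)) = -1081670 + (210427/200391 + 42554099/39) = -1081670 + 2842488886454/2605083 = 24648757844/2605083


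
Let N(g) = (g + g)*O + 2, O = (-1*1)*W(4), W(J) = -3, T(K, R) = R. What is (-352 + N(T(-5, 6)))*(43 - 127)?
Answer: 26376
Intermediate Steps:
O = 3 (O = -1*1*(-3) = -1*(-3) = 3)
N(g) = 2 + 6*g (N(g) = (g + g)*3 + 2 = (2*g)*3 + 2 = 6*g + 2 = 2 + 6*g)
(-352 + N(T(-5, 6)))*(43 - 127) = (-352 + (2 + 6*6))*(43 - 127) = (-352 + (2 + 36))*(-84) = (-352 + 38)*(-84) = -314*(-84) = 26376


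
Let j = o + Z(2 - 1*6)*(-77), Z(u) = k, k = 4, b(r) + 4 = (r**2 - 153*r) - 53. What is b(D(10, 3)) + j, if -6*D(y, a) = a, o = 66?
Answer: -889/4 ≈ -222.25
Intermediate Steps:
D(y, a) = -a/6
b(r) = -57 + r**2 - 153*r (b(r) = -4 + ((r**2 - 153*r) - 53) = -4 + (-53 + r**2 - 153*r) = -57 + r**2 - 153*r)
Z(u) = 4
j = -242 (j = 66 + 4*(-77) = 66 - 308 = -242)
b(D(10, 3)) + j = (-57 + (-1/6*3)**2 - (-51)*3/2) - 242 = (-57 + (-1/2)**2 - 153*(-1/2)) - 242 = (-57 + 1/4 + 153/2) - 242 = 79/4 - 242 = -889/4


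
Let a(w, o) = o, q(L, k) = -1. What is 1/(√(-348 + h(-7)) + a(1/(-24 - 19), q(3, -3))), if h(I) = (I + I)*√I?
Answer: 1/(-1 + √2*√(-174 - 7*I*√7)) ≈ -2.47e-5 + 0.05353*I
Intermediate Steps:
h(I) = 2*I^(3/2) (h(I) = (2*I)*√I = 2*I^(3/2))
1/(√(-348 + h(-7)) + a(1/(-24 - 19), q(3, -3))) = 1/(√(-348 + 2*(-7)^(3/2)) - 1) = 1/(√(-348 + 2*(-7*I*√7)) - 1) = 1/(√(-348 - 14*I*√7) - 1) = 1/(-1 + √(-348 - 14*I*√7))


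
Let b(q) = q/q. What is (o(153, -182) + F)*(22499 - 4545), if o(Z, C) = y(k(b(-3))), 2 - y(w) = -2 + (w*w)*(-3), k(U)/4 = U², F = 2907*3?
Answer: 157510442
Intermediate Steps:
b(q) = 1
F = 8721
k(U) = 4*U²
y(w) = 4 + 3*w² (y(w) = 2 - (-2 + (w*w)*(-3)) = 2 - (-2 + w²*(-3)) = 2 - (-2 - 3*w²) = 2 + (2 + 3*w²) = 4 + 3*w²)
o(Z, C) = 52 (o(Z, C) = 4 + 3*(4*1²)² = 4 + 3*(4*1)² = 4 + 3*4² = 4 + 3*16 = 4 + 48 = 52)
(o(153, -182) + F)*(22499 - 4545) = (52 + 8721)*(22499 - 4545) = 8773*17954 = 157510442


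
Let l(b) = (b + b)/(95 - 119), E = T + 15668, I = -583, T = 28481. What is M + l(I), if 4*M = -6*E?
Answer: -794099/12 ≈ -66175.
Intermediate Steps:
E = 44149 (E = 28481 + 15668 = 44149)
M = -132447/2 (M = (-6*44149)/4 = (¼)*(-264894) = -132447/2 ≈ -66224.)
l(b) = -b/12 (l(b) = (2*b)/(-24) = (2*b)*(-1/24) = -b/12)
M + l(I) = -132447/2 - 1/12*(-583) = -132447/2 + 583/12 = -794099/12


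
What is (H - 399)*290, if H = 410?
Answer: 3190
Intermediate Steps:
(H - 399)*290 = (410 - 399)*290 = 11*290 = 3190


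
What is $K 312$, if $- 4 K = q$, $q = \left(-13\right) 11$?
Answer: $11154$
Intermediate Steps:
$q = -143$
$K = \frac{143}{4}$ ($K = \left(- \frac{1}{4}\right) \left(-143\right) = \frac{143}{4} \approx 35.75$)
$K 312 = \frac{143}{4} \cdot 312 = 11154$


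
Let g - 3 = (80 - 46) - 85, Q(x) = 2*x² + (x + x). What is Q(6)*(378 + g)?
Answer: 27720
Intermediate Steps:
Q(x) = 2*x + 2*x² (Q(x) = 2*x² + 2*x = 2*x + 2*x²)
g = -48 (g = 3 + ((80 - 46) - 85) = 3 + (34 - 85) = 3 - 51 = -48)
Q(6)*(378 + g) = (2*6*(1 + 6))*(378 - 48) = (2*6*7)*330 = 84*330 = 27720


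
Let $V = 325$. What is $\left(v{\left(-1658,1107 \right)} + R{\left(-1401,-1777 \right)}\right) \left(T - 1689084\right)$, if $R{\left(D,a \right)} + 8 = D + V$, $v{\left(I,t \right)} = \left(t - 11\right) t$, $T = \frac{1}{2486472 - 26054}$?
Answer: $- \frac{2518837372480914434}{1230209} \approx -2.0475 \cdot 10^{12}$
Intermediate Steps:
$T = \frac{1}{2460418} \approx 4.0643 \cdot 10^{-7}$
$v{\left(I,t \right)} = t \left(-11 + t\right)$ ($v{\left(I,t \right)} = \left(-11 + t\right) t = t \left(-11 + t\right)$)
$R{\left(D,a \right)} = 317 + D$ ($R{\left(D,a \right)} = -8 + \left(D + 325\right) = -8 + \left(325 + D\right) = 317 + D$)
$\left(v{\left(-1658,1107 \right)} + R{\left(-1401,-1777 \right)}\right) \left(T - 1689084\right) = \left(1107 \left(-11 + 1107\right) + \left(317 - 1401\right)\right) \left(\frac{1}{2460418} - 1689084\right) = \left(1107 \cdot 1096 - 1084\right) \left(- \frac{4155852677111}{2460418}\right) = \left(1213272 - 1084\right) \left(- \frac{4155852677111}{2460418}\right) = 1212188 \left(- \frac{4155852677111}{2460418}\right) = - \frac{2518837372480914434}{1230209}$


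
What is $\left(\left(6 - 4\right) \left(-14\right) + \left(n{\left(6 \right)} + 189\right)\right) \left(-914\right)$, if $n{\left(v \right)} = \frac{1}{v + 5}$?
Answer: $- \frac{1619608}{11} \approx -1.4724 \cdot 10^{5}$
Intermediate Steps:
$n{\left(v \right)} = \frac{1}{5 + v}$
$\left(\left(6 - 4\right) \left(-14\right) + \left(n{\left(6 \right)} + 189\right)\right) \left(-914\right) = \left(\left(6 - 4\right) \left(-14\right) + \left(\frac{1}{5 + 6} + 189\right)\right) \left(-914\right) = \left(2 \left(-14\right) + \left(\frac{1}{11} + 189\right)\right) \left(-914\right) = \left(-28 + \left(\frac{1}{11} + 189\right)\right) \left(-914\right) = \left(-28 + \frac{2080}{11}\right) \left(-914\right) = \frac{1772}{11} \left(-914\right) = - \frac{1619608}{11}$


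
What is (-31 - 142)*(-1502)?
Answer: 259846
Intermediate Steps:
(-31 - 142)*(-1502) = -173*(-1502) = 259846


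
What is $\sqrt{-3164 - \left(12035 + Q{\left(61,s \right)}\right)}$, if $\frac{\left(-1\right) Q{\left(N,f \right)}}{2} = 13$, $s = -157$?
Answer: $i \sqrt{15173} \approx 123.18 i$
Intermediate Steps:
$Q{\left(N,f \right)} = -26$ ($Q{\left(N,f \right)} = \left(-2\right) 13 = -26$)
$\sqrt{-3164 - \left(12035 + Q{\left(61,s \right)}\right)} = \sqrt{-3164 - 12009} = \sqrt{-15173} = i \sqrt{15173}$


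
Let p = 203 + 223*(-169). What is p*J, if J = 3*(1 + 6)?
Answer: -787164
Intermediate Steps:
J = 21 (J = 3*7 = 21)
p = -37484 (p = 203 - 37687 = -37484)
p*J = -37484*21 = -787164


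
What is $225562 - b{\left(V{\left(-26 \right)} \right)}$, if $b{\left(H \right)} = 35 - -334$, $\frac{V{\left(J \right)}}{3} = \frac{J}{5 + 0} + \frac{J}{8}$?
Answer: $225193$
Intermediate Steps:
$V{\left(J \right)} = \frac{39 J}{40}$ ($V{\left(J \right)} = 3 \left(\frac{J}{5 + 0} + \frac{J}{8}\right) = 3 \left(\frac{J}{5} + J \frac{1}{8}\right) = 3 \left(J \frac{1}{5} + \frac{J}{8}\right) = 3 \left(\frac{J}{5} + \frac{J}{8}\right) = 3 \frac{13 J}{40} = \frac{39 J}{40}$)
$b{\left(H \right)} = 369$ ($b{\left(H \right)} = 35 + 334 = 369$)
$225562 - b{\left(V{\left(-26 \right)} \right)} = 225562 - 369 = 225193$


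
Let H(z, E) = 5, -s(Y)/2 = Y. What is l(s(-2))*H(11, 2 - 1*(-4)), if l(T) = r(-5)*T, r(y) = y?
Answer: -100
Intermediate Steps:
s(Y) = -2*Y
l(T) = -5*T
l(s(-2))*H(11, 2 - 1*(-4)) = -(-10)*(-2)*5 = -5*4*5 = -20*5 = -100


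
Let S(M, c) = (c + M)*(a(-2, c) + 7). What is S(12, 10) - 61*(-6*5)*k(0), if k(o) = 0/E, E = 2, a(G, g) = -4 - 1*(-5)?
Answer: 176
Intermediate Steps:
a(G, g) = 1 (a(G, g) = -4 + 5 = 1)
S(M, c) = 8*M + 8*c (S(M, c) = (c + M)*(1 + 7) = (M + c)*8 = 8*M + 8*c)
k(o) = 0 (k(o) = 0/2 = 0*(½) = 0)
S(12, 10) - 61*(-6*5)*k(0) = (8*12 + 8*10) - 61*(-6*5)*0 = (96 + 80) - (-1830)*0 = 176 - 61*0 = 176 + 0 = 176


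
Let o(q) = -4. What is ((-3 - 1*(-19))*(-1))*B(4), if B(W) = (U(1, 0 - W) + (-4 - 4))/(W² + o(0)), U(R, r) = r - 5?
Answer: 68/3 ≈ 22.667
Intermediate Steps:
U(R, r) = -5 + r
B(W) = (-13 - W)/(-4 + W²) (B(W) = ((-5 + (0 - W)) + (-4 - 4))/(W² - 4) = ((-5 - W) - 8)/(-4 + W²) = (-13 - W)/(-4 + W²))
((-3 - 1*(-19))*(-1))*B(4) = ((-3 - 1*(-19))*(-1))*((-13 - 1*4)/(-4 + 4²)) = ((-3 + 19)*(-1))*((-13 - 4)/(-4 + 16)) = (16*(-1))*(-17/12) = -4*(-17)/3 = -16*(-17/12) = 68/3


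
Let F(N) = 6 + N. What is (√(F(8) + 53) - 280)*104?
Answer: -29120 + 104*√67 ≈ -28269.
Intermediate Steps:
(√(F(8) + 53) - 280)*104 = (√((6 + 8) + 53) - 280)*104 = (√(14 + 53) - 280)*104 = (√67 - 280)*104 = (-280 + √67)*104 = -29120 + 104*√67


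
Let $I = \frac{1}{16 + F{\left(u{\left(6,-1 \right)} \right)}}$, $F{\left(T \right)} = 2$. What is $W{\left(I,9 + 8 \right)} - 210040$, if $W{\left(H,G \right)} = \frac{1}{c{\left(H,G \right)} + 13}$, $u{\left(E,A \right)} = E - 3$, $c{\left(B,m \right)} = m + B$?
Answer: $- \frac{113631622}{541} \approx -2.1004 \cdot 10^{5}$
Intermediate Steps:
$c{\left(B,m \right)} = B + m$
$u{\left(E,A \right)} = -3 + E$
$I = \frac{1}{18}$ ($I = \frac{1}{16 + 2} = \frac{1}{18} \approx 0.055556$)
$W{\left(H,G \right)} = \frac{1}{13 + G + H}$ ($W{\left(H,G \right)} = \frac{1}{\left(H + G\right) + 13} = \frac{1}{\left(G + H\right) + 13} = \frac{1}{13 + G + H}$)
$W{\left(I,9 + 8 \right)} - 210040 = \frac{1}{13 + \left(9 + 8\right) + \frac{1}{18}} - 210040 = \frac{1}{13 + 17 + \frac{1}{18}} - 210040 = \frac{1}{\frac{541}{18}} - 210040 = \frac{18}{541} - 210040 = - \frac{113631622}{541}$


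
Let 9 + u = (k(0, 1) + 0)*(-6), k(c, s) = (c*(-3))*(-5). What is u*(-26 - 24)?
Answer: 450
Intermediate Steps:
k(c, s) = 15*c (k(c, s) = -3*c*(-5) = 15*c)
u = -9 (u = -9 + (15*0 + 0)*(-6) = -9 + (0 + 0)*(-6) = -9 + 0*(-6) = -9 + 0 = -9)
u*(-26 - 24) = -9*(-26 - 24) = -9*(-50) = 450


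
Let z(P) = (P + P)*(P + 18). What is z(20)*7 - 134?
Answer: 10506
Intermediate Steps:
z(P) = 2*P*(18 + P) (z(P) = (2*P)*(18 + P) = 2*P*(18 + P))
z(20)*7 - 134 = (2*20*(18 + 20))*7 - 134 = (2*20*38)*7 - 134 = 1520*7 - 134 = 10640 - 134 = 10506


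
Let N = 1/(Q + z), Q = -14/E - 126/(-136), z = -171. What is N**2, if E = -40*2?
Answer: 462400/13347411961 ≈ 3.4643e-5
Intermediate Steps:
E = -80
Q = 749/680 (Q = -14/(-80) - 126/(-136) = -14*(-1/80) - 126*(-1/136) = 7/40 + 63/68 = 749/680 ≈ 1.1015)
N = -680/115531 (N = 1/(749/680 - 171) = 1/(-115531/680) = -680/115531 ≈ -0.0058859)
N**2 = (-680/115531)**2 = 462400/13347411961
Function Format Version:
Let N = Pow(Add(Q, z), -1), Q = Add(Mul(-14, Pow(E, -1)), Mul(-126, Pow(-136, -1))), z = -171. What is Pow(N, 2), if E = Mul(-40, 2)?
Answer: Rational(462400, 13347411961) ≈ 3.4643e-5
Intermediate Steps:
E = -80
Q = Rational(749, 680) (Q = Add(Mul(-14, Pow(-80, -1)), Mul(-126, Pow(-136, -1))) = Add(Mul(-14, Rational(-1, 80)), Mul(-126, Rational(-1, 136))) = Add(Rational(7, 40), Rational(63, 68)) = Rational(749, 680) ≈ 1.1015)
N = Rational(-680, 115531) (N = Pow(Add(Rational(749, 680), -171), -1) = Pow(Rational(-115531, 680), -1) = Rational(-680, 115531) ≈ -0.0058859)
Pow(N, 2) = Pow(Rational(-680, 115531), 2) = Rational(462400, 13347411961)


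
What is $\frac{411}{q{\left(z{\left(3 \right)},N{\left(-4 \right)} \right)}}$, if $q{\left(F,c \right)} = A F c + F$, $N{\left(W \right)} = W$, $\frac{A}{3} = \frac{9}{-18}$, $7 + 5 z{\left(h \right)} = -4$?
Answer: $- \frac{2055}{77} \approx -26.688$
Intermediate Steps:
$z{\left(h \right)} = - \frac{11}{5}$ ($z{\left(h \right)} = - \frac{7}{5} + \frac{1}{5} \left(-4\right) = - \frac{7}{5} - \frac{4}{5} = - \frac{11}{5}$)
$A = - \frac{3}{2}$ ($A = 3 \frac{9}{-18} = 3 \cdot 9 \left(- \frac{1}{18}\right) = 3 \left(- \frac{1}{2}\right) = - \frac{3}{2} \approx -1.5$)
$q{\left(F,c \right)} = F - \frac{3 F c}{2}$ ($q{\left(F,c \right)} = - \frac{3 F}{2} c + F = - \frac{3 F c}{2} + F = F - \frac{3 F c}{2}$)
$\frac{411}{q{\left(z{\left(3 \right)},N{\left(-4 \right)} \right)}} = \frac{411}{\frac{1}{2} \left(- \frac{11}{5}\right) \left(2 - -12\right)} = \frac{411}{\frac{1}{2} \left(- \frac{11}{5}\right) \left(2 + 12\right)} = \frac{411}{\frac{1}{2} \left(- \frac{11}{5}\right) 14} = \frac{411}{- \frac{77}{5}} = 411 \left(- \frac{5}{77}\right) = - \frac{2055}{77}$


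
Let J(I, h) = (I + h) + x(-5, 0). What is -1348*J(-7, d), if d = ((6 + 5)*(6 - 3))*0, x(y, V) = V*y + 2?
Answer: 6740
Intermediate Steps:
x(y, V) = 2 + V*y
d = 0 (d = (11*3)*0 = 33*0 = 0)
J(I, h) = 2 + I + h (J(I, h) = (I + h) + (2 + 0*(-5)) = (I + h) + (2 + 0) = (I + h) + 2 = 2 + I + h)
-1348*J(-7, d) = -1348*(2 - 7 + 0) = -1348*(-5) = 6740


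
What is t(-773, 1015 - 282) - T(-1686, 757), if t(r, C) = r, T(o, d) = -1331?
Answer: 558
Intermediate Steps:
t(-773, 1015 - 282) - T(-1686, 757) = -773 - 1*(-1331) = -773 + 1331 = 558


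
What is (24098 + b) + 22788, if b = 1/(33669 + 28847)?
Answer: 2931125177/62516 ≈ 46886.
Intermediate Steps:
b = 1/62516 ≈ 1.5996e-5
(24098 + b) + 22788 = (24098 + 1/62516) + 22788 = 1506510569/62516 + 22788 = 2931125177/62516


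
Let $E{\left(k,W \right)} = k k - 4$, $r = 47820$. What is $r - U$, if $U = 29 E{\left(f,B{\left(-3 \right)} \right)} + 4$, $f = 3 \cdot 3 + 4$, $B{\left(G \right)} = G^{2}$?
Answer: $43031$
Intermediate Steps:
$f = 13$ ($f = 9 + 4 = 13$)
$E{\left(k,W \right)} = -4 + k^{2}$ ($E{\left(k,W \right)} = k^{2} - 4 = -4 + k^{2}$)
$U = 4789$ ($U = 29 \left(-4 + 13^{2}\right) + 4 = 29 \left(-4 + 169\right) + 4 = 29 \cdot 165 + 4 = 4785 + 4 = 4789$)
$r - U = 47820 - 4789 = 43031$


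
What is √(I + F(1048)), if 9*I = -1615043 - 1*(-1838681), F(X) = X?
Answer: √233070/3 ≈ 160.92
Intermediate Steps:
I = 74546/3 (I = (-1615043 - 1*(-1838681))/9 = (-1615043 + 1838681)/9 = (⅑)*223638 = 74546/3 ≈ 24849.)
√(I + F(1048)) = √(74546/3 + 1048) = √(77690/3) = √233070/3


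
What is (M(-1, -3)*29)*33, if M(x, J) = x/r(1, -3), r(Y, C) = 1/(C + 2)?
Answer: 957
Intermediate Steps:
r(Y, C) = 1/(2 + C)
M(x, J) = -x (M(x, J) = x/(1/(2 - 3)) = x/(1/(-1)) = x/(-1) = x*(-1) = -x)
(M(-1, -3)*29)*33 = (-1*(-1)*29)*33 = (1*29)*33 = 29*33 = 957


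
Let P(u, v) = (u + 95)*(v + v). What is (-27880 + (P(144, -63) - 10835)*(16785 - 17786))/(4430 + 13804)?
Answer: 4551341/2026 ≈ 2246.5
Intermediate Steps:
P(u, v) = 2*v*(95 + u) (P(u, v) = (95 + u)*(2*v) = 2*v*(95 + u))
(-27880 + (P(144, -63) - 10835)*(16785 - 17786))/(4430 + 13804) = (-27880 + (2*(-63)*(95 + 144) - 10835)*(16785 - 17786))/(4430 + 13804) = (-27880 + (2*(-63)*239 - 10835)*(-1001))/18234 = (-27880 + (-30114 - 10835)*(-1001))*(1/18234) = (-27880 - 40949*(-1001))*(1/18234) = (-27880 + 40989949)*(1/18234) = 40962069*(1/18234) = 4551341/2026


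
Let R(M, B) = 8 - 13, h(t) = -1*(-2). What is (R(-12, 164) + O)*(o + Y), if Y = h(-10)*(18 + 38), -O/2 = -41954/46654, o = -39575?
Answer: 2947136303/23327 ≈ 1.2634e+5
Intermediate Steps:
h(t) = 2
O = 41954/23327 (O = -(-83908)/46654 = -2*(-20977/23327) = 41954/23327 ≈ 1.7985)
R(M, B) = -5
Y = 112 (Y = 2*(18 + 38) = 2*56 = 112)
(R(-12, 164) + O)*(o + Y) = (-5 + 41954/23327)*(-39575 + 112) = -74681/23327*(-39463) = 2947136303/23327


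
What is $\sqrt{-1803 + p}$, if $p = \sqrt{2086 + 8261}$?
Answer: $\sqrt{-1803 + \sqrt{10347}} \approx 41.247 i$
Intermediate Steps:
$p = \sqrt{10347} \approx 101.72$
$\sqrt{-1803 + p} = \sqrt{-1803 + \sqrt{10347}}$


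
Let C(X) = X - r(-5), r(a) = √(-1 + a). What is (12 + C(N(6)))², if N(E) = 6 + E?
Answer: (24 - I*√6)² ≈ 570.0 - 117.58*I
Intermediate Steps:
C(X) = X - I*√6 (C(X) = X - √(-1 - 5) = X - √(-6) = X - I*√6)
(12 + C(N(6)))² = (12 + ((6 + 6) - I*√6))² = (12 + (12 - I*√6))² = (24 - I*√6)²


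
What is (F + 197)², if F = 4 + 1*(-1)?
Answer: 40000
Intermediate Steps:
F = 3 (F = 4 - 1 = 3)
(F + 197)² = (3 + 197)² = 200² = 40000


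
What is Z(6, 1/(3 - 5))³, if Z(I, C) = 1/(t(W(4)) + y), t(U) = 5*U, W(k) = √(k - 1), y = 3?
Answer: -13/5324 + 85*√3/47916 ≈ 0.00063078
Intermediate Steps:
W(k) = √(-1 + k)
Z(I, C) = 1/(3 + 5*√3) (Z(I, C) = 1/(5*√(-1 + 4) + 3) = 1/(5*√3 + 3) = 1/(3 + 5*√3))
Z(6, 1/(3 - 5))³ = (-1/22 + 5*√3/66)³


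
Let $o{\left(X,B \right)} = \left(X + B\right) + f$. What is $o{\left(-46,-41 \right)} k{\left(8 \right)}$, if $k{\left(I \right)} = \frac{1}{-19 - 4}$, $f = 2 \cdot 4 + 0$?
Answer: $\frac{79}{23} \approx 3.4348$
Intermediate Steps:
$f = 8$ ($f = 8 + 0 = 8$)
$o{\left(X,B \right)} = 8 + B + X$ ($o{\left(X,B \right)} = \left(X + B\right) + 8 = \left(B + X\right) + 8 = 8 + B + X$)
$k{\left(I \right)} = - \frac{1}{23}$ ($k{\left(I \right)} = \frac{1}{-23} = - \frac{1}{23}$)
$o{\left(-46,-41 \right)} k{\left(8 \right)} = \left(8 - 41 - 46\right) \left(- \frac{1}{23}\right) = \left(-79\right) \left(- \frac{1}{23}\right) = \frac{79}{23}$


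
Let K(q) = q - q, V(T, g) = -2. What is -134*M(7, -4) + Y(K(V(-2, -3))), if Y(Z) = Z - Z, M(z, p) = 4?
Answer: -536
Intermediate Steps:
K(q) = 0
Y(Z) = 0
-134*M(7, -4) + Y(K(V(-2, -3))) = -134*4 + 0 = -536 + 0 = -536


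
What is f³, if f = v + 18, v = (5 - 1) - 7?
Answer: 3375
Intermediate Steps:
v = -3 (v = 4 - 7 = -3)
f = 15 (f = -3 + 18 = 15)
f³ = 15³ = 3375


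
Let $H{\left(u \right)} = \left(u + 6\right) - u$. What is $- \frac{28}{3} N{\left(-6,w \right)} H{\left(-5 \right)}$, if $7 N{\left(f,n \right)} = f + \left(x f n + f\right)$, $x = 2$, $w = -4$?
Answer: $-288$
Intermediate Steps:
$H{\left(u \right)} = 6$ ($H{\left(u \right)} = \left(6 + u\right) - u = 6$)
$N{\left(f,n \right)} = \frac{2 f}{7} + \frac{2 f n}{7}$ ($N{\left(f,n \right)} = \frac{f + \left(2 f n + f\right)}{7} = \frac{f + \left(f + 2 f n\right)}{7} = \frac{2 f + 2 f n}{7} = \frac{2 f}{7} + \frac{2 f n}{7}$)
$- \frac{28}{3} N{\left(-6,w \right)} H{\left(-5 \right)} = - \frac{28}{3} \cdot \frac{2}{7} \left(-6\right) \left(1 - 4\right) 6 = \left(-28\right) \frac{1}{3} \cdot \frac{2}{7} \left(-6\right) \left(-3\right) 6 = \left(- \frac{28}{3}\right) \frac{36}{7} \cdot 6 = \left(-48\right) 6 = -288$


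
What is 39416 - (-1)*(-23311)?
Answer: 16105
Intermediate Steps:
39416 - (-1)*(-23311) = 39416 - 1*23311 = 39416 - 23311 = 16105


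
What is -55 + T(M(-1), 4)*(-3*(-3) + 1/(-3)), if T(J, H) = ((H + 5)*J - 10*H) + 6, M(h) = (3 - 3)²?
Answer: -1049/3 ≈ -349.67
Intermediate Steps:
M(h) = 0 (M(h) = 0² = 0)
T(J, H) = 6 - 10*H + J*(5 + H) (T(J, H) = ((5 + H)*J - 10*H) + 6 = (J*(5 + H) - 10*H) + 6 = (-10*H + J*(5 + H)) + 6 = 6 - 10*H + J*(5 + H))
-55 + T(M(-1), 4)*(-3*(-3) + 1/(-3)) = -55 + (6 - 10*4 + 5*0 + 4*0)*(-3*(-3) + 1/(-3)) = -55 + (6 - 40 + 0 + 0)*(9 + 1*(-⅓)) = -55 - 34*(9 - ⅓) = -55 - 34*26/3 = -55 - 884/3 = -1049/3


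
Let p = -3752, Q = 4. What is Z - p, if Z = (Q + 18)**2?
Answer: 4236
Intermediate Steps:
Z = 484 (Z = (4 + 18)**2 = 22**2 = 484)
Z - p = 484 - 1*(-3752) = 484 + 3752 = 4236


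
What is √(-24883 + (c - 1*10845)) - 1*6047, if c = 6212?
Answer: -6047 + 2*I*√7379 ≈ -6047.0 + 171.8*I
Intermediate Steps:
√(-24883 + (c - 1*10845)) - 1*6047 = √(-24883 + (6212 - 1*10845)) - 1*6047 = √(-24883 + (6212 - 10845)) - 6047 = √(-24883 - 4633) - 6047 = √(-29516) - 6047 = 2*I*√7379 - 6047 = -6047 + 2*I*√7379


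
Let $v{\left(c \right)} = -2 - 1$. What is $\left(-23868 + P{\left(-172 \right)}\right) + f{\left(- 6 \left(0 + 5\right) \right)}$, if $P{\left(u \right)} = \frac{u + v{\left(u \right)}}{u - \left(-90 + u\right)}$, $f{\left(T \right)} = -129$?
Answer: $- \frac{431981}{18} \approx -23999.0$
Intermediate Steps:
$v{\left(c \right)} = -3$ ($v{\left(c \right)} = -2 - 1 = -3$)
$P{\left(u \right)} = - \frac{1}{30} + \frac{u}{90}$ ($P{\left(u \right)} = \frac{u - 3}{u - \left(-90 + u\right)} = \frac{-3 + u}{90} = \left(-3 + u\right) \frac{1}{90} = - \frac{1}{30} + \frac{u}{90}$)
$\left(-23868 + P{\left(-172 \right)}\right) + f{\left(- 6 \left(0 + 5\right) \right)} = \left(-23868 + \left(- \frac{1}{30} + \frac{1}{90} \left(-172\right)\right)\right) - 129 = \left(-23868 - \frac{35}{18}\right) - 129 = - \frac{429659}{18} - 129 = - \frac{431981}{18}$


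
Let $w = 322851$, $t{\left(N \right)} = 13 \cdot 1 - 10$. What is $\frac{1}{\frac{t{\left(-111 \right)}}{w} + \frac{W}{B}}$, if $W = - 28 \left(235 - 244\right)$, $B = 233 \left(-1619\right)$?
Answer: $- \frac{40596038059}{26742257} \approx -1518.0$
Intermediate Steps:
$t{\left(N \right)} = 3$ ($t{\left(N \right)} = 13 - 10 = 3$)
$B = -377227$
$W = 252$ ($W = \left(-28\right) \left(-9\right) = 252$)
$\frac{1}{\frac{t{\left(-111 \right)}}{w} + \frac{W}{B}} = \frac{1}{\frac{3}{322851} + \frac{252}{-377227}} = \frac{1}{3 \cdot \frac{1}{322851} + 252 \left(- \frac{1}{377227}\right)} = \frac{1}{\frac{1}{107617} - \frac{252}{377227}} = \frac{1}{- \frac{26742257}{40596038059}} = - \frac{40596038059}{26742257}$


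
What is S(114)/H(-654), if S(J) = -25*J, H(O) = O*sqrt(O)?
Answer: -475*I*sqrt(654)/71286 ≈ -0.1704*I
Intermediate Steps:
H(O) = O**(3/2)
S(114)/H(-654) = (-25*114)/((-654)**(3/2)) = -2850*I*sqrt(654)/427716 = -475*I*sqrt(654)/71286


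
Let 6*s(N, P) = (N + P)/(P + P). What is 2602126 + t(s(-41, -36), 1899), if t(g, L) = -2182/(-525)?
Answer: 1366118332/525 ≈ 2.6021e+6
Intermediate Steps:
s(N, P) = (N + P)/(12*P) (s(N, P) = ((N + P)/(P + P))/6 = ((N + P)/((2*P)))/6 = ((N + P)*(1/(2*P)))/6 = ((N + P)/(2*P))/6 = (N + P)/(12*P))
t(g, L) = 2182/525 (t(g, L) = -2182*(-1/525) = 2182/525)
2602126 + t(s(-41, -36), 1899) = 2602126 + 2182/525 = 1366118332/525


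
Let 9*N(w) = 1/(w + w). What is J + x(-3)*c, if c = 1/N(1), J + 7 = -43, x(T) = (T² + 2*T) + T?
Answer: -50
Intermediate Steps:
N(w) = 1/(18*w) (N(w) = 1/(9*(w + w)) = 1/(9*((2*w))) = (1/(2*w))/9 = 1/(18*w))
x(T) = T² + 3*T
J = -50 (J = -7 - 43 = -50)
c = 18 (c = 1/((1/18)/1) = 1/((1/18)*1) = 1/(1/18) = 18)
J + x(-3)*c = -50 - 3*(3 - 3)*18 = -50 - 3*0*18 = -50 + 0*18 = -50 + 0 = -50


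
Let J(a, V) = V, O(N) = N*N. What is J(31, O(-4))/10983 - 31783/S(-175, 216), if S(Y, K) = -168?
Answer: 5540879/29288 ≈ 189.19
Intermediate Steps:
O(N) = N²
J(31, O(-4))/10983 - 31783/S(-175, 216) = (-4)²/10983 - 31783/(-168) = 16*(1/10983) - 31783*(-1/168) = 16/10983 + 31783/168 = 5540879/29288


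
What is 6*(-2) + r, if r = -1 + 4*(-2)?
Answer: -21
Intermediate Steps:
r = -9 (r = -1 - 8 = -9)
6*(-2) + r = 6*(-2) - 9 = -12 - 9 = -21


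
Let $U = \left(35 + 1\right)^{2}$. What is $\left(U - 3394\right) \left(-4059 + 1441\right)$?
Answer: $5492564$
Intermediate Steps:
$U = 1296$ ($U = 36^{2} = 1296$)
$\left(U - 3394\right) \left(-4059 + 1441\right) = \left(1296 - 3394\right) \left(-4059 + 1441\right) = \left(-2098\right) \left(-2618\right) = 5492564$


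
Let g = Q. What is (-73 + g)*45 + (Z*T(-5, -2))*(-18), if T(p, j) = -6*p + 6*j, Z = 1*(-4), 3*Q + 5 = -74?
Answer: -3174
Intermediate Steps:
Q = -79/3 (Q = -5/3 + (⅓)*(-74) = -5/3 - 74/3 = -79/3 ≈ -26.333)
g = -79/3 ≈ -26.333
Z = -4
(-73 + g)*45 + (Z*T(-5, -2))*(-18) = (-73 - 79/3)*45 - 4*(-6*(-5) + 6*(-2))*(-18) = -298/3*45 - 4*(30 - 12)*(-18) = -4470 - 4*18*(-18) = -4470 - 72*(-18) = -4470 + 1296 = -3174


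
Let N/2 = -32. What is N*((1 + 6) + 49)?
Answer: -3584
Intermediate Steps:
N = -64 (N = 2*(-32) = -64)
N*((1 + 6) + 49) = -64*((1 + 6) + 49) = -64*(7 + 49) = -64*56 = -3584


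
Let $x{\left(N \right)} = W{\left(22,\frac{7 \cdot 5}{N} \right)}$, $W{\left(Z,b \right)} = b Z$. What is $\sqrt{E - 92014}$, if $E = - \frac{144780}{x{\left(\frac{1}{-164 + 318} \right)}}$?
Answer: $\frac{i \sqrt{545558245}}{77} \approx 303.34 i$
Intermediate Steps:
$W{\left(Z,b \right)} = Z b$
$x{\left(N \right)} = \frac{770}{N}$ ($x{\left(N \right)} = 22 \frac{7 \cdot 5}{N} = 22 \frac{35}{N} = \frac{770}{N}$)
$E = - \frac{7239}{5929}$ ($E = - \frac{144780}{770 \frac{1}{\frac{1}{-164 + 318}}} = - \frac{144780}{770 \frac{1}{\frac{1}{154}}} = - \frac{144780}{770 \cdot 154} = - \frac{144780}{118580} = \left(-144780\right) \frac{1}{118580} = - \frac{7239}{5929} \approx -1.2209$)
$\sqrt{E - 92014} = \sqrt{- \frac{7239}{5929} - 92014} = \sqrt{- \frac{545558245}{5929}} = \frac{i \sqrt{545558245}}{77}$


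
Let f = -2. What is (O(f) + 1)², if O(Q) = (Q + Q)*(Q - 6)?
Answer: 1089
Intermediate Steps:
O(Q) = 2*Q*(-6 + Q) (O(Q) = (2*Q)*(-6 + Q) = 2*Q*(-6 + Q))
(O(f) + 1)² = (2*(-2)*(-6 - 2) + 1)² = (2*(-2)*(-8) + 1)² = (32 + 1)² = 33² = 1089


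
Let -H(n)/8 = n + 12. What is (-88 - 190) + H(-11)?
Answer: -286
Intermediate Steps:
H(n) = -96 - 8*n (H(n) = -8*(n + 12) = -8*(12 + n) = -96 - 8*n)
(-88 - 190) + H(-11) = (-88 - 190) + (-96 - 8*(-11)) = -278 + (-96 + 88) = -278 - 8 = -286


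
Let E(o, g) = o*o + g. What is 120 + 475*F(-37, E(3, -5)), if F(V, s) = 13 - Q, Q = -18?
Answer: 14845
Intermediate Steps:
E(o, g) = g + o² (E(o, g) = o² + g = g + o²)
F(V, s) = 31 (F(V, s) = 13 - 1*(-18) = 13 + 18 = 31)
120 + 475*F(-37, E(3, -5)) = 120 + 475*31 = 120 + 14725 = 14845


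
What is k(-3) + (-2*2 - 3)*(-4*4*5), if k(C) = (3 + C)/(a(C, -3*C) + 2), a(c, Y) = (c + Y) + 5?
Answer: 560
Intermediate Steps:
a(c, Y) = 5 + Y + c (a(c, Y) = (Y + c) + 5 = 5 + Y + c)
k(C) = (3 + C)/(7 - 2*C) (k(C) = (3 + C)/((5 - 3*C + C) + 2) = (3 + C)/((5 - 2*C) + 2) = (3 + C)/(7 - 2*C))
k(-3) + (-2*2 - 3)*(-4*4*5) = (3 - 3)/(7 - 2*(-3)) + (-2*2 - 3)*(-4*4*5) = 0/(7 + 6) + (-4 - 3)*(-16*5) = 0/13 - 7*(-80) = (1/13)*0 + 560 = 0 + 560 = 560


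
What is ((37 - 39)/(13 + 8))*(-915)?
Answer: 610/7 ≈ 87.143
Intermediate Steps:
((37 - 39)/(13 + 8))*(-915) = -2/21*(-915) = 610/7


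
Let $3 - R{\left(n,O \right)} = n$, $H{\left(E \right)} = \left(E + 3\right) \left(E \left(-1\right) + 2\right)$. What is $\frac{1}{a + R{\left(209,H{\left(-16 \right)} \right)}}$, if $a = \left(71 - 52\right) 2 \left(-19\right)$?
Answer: $- \frac{1}{928} \approx -0.0010776$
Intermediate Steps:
$H{\left(E \right)} = \left(2 - E\right) \left(3 + E\right)$ ($H{\left(E \right)} = \left(3 + E\right) \left(- E + 2\right) = \left(3 + E\right) \left(2 - E\right) = \left(2 - E\right) \left(3 + E\right)$)
$R{\left(n,O \right)} = 3 - n$
$a = -722$ ($a = 19 \left(-38\right) = -722$)
$\frac{1}{a + R{\left(209,H{\left(-16 \right)} \right)}} = \frac{1}{-722 + \left(3 - 209\right)} = \frac{1}{-722 - 206} = \frac{1}{-928} = - \frac{1}{928}$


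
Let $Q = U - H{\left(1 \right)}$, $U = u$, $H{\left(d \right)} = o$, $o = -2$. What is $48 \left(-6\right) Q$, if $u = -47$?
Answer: $12960$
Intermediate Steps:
$H{\left(d \right)} = -2$
$U = -47$
$Q = -45$ ($Q = -47 - -2 = -47 + 2 = -45$)
$48 \left(-6\right) Q = 48 \left(-6\right) \left(-45\right) = \left(-288\right) \left(-45\right) = 12960$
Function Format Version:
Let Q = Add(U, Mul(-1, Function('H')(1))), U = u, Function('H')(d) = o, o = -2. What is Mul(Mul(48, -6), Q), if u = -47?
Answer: 12960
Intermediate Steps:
Function('H')(d) = -2
U = -47
Q = -45 (Q = Add(-47, Mul(-1, -2)) = Add(-47, 2) = -45)
Mul(Mul(48, -6), Q) = Mul(Mul(48, -6), -45) = Mul(-288, -45) = 12960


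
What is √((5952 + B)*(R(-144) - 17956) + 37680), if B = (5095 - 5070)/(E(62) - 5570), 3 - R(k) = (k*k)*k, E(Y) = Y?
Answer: √1654149672652937/306 ≈ 1.3291e+5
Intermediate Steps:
R(k) = 3 - k³ (R(k) = 3 - k*k*k = 3 - k²*k = 3 - k³)
B = -25/5508 (B = (5095 - 5070)/(62 - 5570) = 25/(-5508) = 25*(-1/5508) = -25/5508 ≈ -0.0045388)
√((5952 + B)*(R(-144) - 17956) + 37680) = √((5952 - 25/5508)*((3 - 1*(-144)³) - 17956) + 37680) = √(32783591*((3 - 1*(-2985984)) - 17956)/5508 + 37680) = √(32783591*((3 + 2985984) - 17956)/5508 + 37680) = √(32783591*(2985987 - 17956)/5508 + 37680) = √((32783591/5508)*2968031 + 37680) = √(97302714379321/5508 + 37680) = √(97302921920761/5508) = √1654149672652937/306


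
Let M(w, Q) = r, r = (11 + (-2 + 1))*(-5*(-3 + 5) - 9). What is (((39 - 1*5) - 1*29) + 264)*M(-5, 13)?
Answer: -51110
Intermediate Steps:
r = -190 (r = (11 - 1)*(-5*2 - 9) = 10*(-10 - 9) = 10*(-19) = -190)
M(w, Q) = -190
(((39 - 1*5) - 1*29) + 264)*M(-5, 13) = (((39 - 1*5) - 1*29) + 264)*(-190) = (((39 - 5) - 29) + 264)*(-190) = ((34 - 29) + 264)*(-190) = (5 + 264)*(-190) = 269*(-190) = -51110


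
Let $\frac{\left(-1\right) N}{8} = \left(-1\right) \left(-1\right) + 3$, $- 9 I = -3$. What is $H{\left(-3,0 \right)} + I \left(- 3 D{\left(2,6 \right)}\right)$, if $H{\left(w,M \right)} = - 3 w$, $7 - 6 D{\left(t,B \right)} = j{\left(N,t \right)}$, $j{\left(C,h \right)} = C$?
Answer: $\frac{5}{2} \approx 2.5$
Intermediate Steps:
$I = \frac{1}{3}$ ($I = \left(- \frac{1}{9}\right) \left(-3\right) = \frac{1}{3} \approx 0.33333$)
$N = -32$ ($N = - 8 \left(\left(-1\right) \left(-1\right) + 3\right) = - 8 \left(1 + 3\right) = \left(-8\right) 4 = -32$)
$D{\left(t,B \right)} = \frac{13}{2}$ ($D{\left(t,B \right)} = \frac{7}{6} - - \frac{16}{3} = \frac{7}{6} + \frac{16}{3} = \frac{13}{2}$)
$H{\left(-3,0 \right)} + I \left(- 3 D{\left(2,6 \right)}\right) = \left(-3\right) \left(-3\right) + \frac{\left(-3\right) \frac{13}{2}}{3} = 9 + \frac{1}{3} \left(- \frac{39}{2}\right) = 9 - \frac{13}{2} = \frac{5}{2}$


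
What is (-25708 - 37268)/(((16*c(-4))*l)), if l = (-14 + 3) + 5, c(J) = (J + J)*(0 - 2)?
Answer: 41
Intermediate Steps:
c(J) = -4*J (c(J) = (2*J)*(-2) = -4*J)
l = -6 (l = -11 + 5 = -6)
(-25708 - 37268)/(((16*c(-4))*l)) = (-25708 - 37268)/(((16*(-4*(-4)))*(-6))) = -62976/((16*16)*(-6)) = -62976/(256*(-6)) = -62976/(-1536) = -62976*(-1/1536) = 41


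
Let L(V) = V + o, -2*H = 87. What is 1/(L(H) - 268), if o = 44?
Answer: -2/535 ≈ -0.0037383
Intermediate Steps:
H = -87/2 (H = -1/2*87 = -87/2 ≈ -43.500)
L(V) = 44 + V (L(V) = V + 44 = 44 + V)
1/(L(H) - 268) = 1/((44 - 87/2) - 268) = 1/(1/2 - 268) = 1/(-535/2) = -2/535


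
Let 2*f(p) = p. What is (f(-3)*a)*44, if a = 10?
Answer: -660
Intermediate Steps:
f(p) = p/2
(f(-3)*a)*44 = (((½)*(-3))*10)*44 = -3/2*10*44 = -15*44 = -660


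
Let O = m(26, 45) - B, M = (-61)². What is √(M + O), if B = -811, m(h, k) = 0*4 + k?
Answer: √4577 ≈ 67.654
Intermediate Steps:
m(h, k) = k (m(h, k) = 0 + k = k)
M = 3721
O = 856 (O = 45 - 1*(-811) = 45 + 811 = 856)
√(M + O) = √(3721 + 856) = √4577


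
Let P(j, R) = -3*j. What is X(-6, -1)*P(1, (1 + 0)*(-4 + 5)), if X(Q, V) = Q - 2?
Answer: 24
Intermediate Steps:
X(Q, V) = -2 + Q
X(-6, -1)*P(1, (1 + 0)*(-4 + 5)) = (-2 - 6)*(-3*1) = -8*(-3) = 24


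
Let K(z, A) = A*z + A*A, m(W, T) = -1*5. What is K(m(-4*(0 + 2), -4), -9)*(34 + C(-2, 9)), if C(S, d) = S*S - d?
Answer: 3654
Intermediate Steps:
m(W, T) = -5
K(z, A) = A**2 + A*z (K(z, A) = A*z + A**2 = A**2 + A*z)
C(S, d) = S**2 - d
K(m(-4*(0 + 2), -4), -9)*(34 + C(-2, 9)) = (-9*(-9 - 5))*(34 + ((-2)**2 - 1*9)) = (-9*(-14))*(34 + (4 - 9)) = 126*(34 - 5) = 126*29 = 3654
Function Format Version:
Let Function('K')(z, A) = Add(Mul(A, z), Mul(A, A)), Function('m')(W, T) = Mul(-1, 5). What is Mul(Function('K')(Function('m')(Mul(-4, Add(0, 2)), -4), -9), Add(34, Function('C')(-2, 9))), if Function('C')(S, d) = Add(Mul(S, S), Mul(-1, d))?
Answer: 3654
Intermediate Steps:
Function('m')(W, T) = -5
Function('K')(z, A) = Add(Pow(A, 2), Mul(A, z)) (Function('K')(z, A) = Add(Mul(A, z), Pow(A, 2)) = Add(Pow(A, 2), Mul(A, z)))
Function('C')(S, d) = Add(Pow(S, 2), Mul(-1, d))
Mul(Function('K')(Function('m')(Mul(-4, Add(0, 2)), -4), -9), Add(34, Function('C')(-2, 9))) = Mul(Mul(-9, Add(-9, -5)), Add(34, Add(Pow(-2, 2), Mul(-1, 9)))) = Mul(Mul(-9, -14), Add(34, Add(4, -9))) = Mul(126, Add(34, -5)) = Mul(126, 29) = 3654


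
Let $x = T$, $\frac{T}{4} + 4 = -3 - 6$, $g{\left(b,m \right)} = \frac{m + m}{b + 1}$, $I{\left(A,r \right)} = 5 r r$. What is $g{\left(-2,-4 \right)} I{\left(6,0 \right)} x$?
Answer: $0$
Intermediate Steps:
$I{\left(A,r \right)} = 5 r^{2}$
$g{\left(b,m \right)} = \frac{2 m}{1 + b}$
$T = -52$ ($T = -16 + 4 \left(-3 - 6\right) = -16 + 4 \left(-9\right) = -16 - 36 = -52$)
$x = -52$
$g{\left(-2,-4 \right)} I{\left(6,0 \right)} x = 2 \left(-4\right) \frac{1}{1 - 2} \cdot 5 \cdot 0^{2} \left(-52\right) = 2 \left(-4\right) \frac{1}{-1} \cdot 5 \cdot 0 \left(-52\right) = 2 \left(-4\right) \left(-1\right) 0 \left(-52\right) = 8 \cdot 0 \left(-52\right) = 0 \left(-52\right) = 0$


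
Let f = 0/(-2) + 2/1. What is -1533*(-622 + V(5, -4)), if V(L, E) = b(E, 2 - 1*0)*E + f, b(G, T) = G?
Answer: 925932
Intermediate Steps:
f = 2 (f = 0*(-½) + 2*1 = 0 + 2 = 2)
V(L, E) = 2 + E² (V(L, E) = E*E + 2 = E² + 2 = 2 + E²)
-1533*(-622 + V(5, -4)) = -1533*(-622 + (2 + (-4)²)) = -1533*(-622 + (2 + 16)) = -1533*(-622 + 18) = -1533*(-604) = 925932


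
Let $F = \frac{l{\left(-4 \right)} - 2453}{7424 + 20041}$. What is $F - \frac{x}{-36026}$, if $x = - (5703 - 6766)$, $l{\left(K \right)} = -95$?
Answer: $- \frac{62598953}{989454090} \approx -0.063266$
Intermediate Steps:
$x = 1063$ ($x = \left(-1\right) \left(-1063\right) = 1063$)
$F = - \frac{2548}{27465}$ ($F = \frac{-95 - 2453}{7424 + 20041} = - \frac{2548}{27465} \approx -0.092773$)
$F - \frac{x}{-36026} = - \frac{2548}{27465} - \frac{1063}{-36026} = - \frac{2548}{27465} - 1063 \left(- \frac{1}{36026}\right) = - \frac{2548}{27465} - - \frac{1063}{36026} = - \frac{2548}{27465} + \frac{1063}{36026} = - \frac{62598953}{989454090}$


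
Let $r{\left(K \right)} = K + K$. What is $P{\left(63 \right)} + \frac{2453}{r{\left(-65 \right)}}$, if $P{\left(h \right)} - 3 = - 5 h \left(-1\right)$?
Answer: $\frac{38887}{130} \approx 299.13$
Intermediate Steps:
$r{\left(K \right)} = 2 K$
$P{\left(h \right)} = 3 + 5 h$ ($P{\left(h \right)} = 3 + - 5 h \left(-1\right) = 3 + 5 h$)
$P{\left(63 \right)} + \frac{2453}{r{\left(-65 \right)}} = \left(3 + 5 \cdot 63\right) + \frac{2453}{2 \left(-65\right)} = \left(3 + 315\right) + \frac{2453}{-130} = 318 + 2453 \left(- \frac{1}{130}\right) = 318 - \frac{2453}{130} = \frac{38887}{130}$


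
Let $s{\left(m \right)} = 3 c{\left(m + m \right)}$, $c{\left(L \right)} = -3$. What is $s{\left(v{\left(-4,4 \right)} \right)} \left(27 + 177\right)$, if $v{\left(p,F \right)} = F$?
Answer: $-1836$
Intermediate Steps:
$s{\left(m \right)} = -9$ ($s{\left(m \right)} = 3 \left(-3\right) = -9$)
$s{\left(v{\left(-4,4 \right)} \right)} \left(27 + 177\right) = - 9 \left(27 + 177\right) = \left(-9\right) 204 = -1836$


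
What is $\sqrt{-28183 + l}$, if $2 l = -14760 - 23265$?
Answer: $\frac{i \sqrt{188782}}{2} \approx 217.25 i$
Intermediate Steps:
$l = - \frac{38025}{2}$ ($l = \frac{-14760 - 23265}{2} = \frac{1}{2} \left(-38025\right) = - \frac{38025}{2} \approx -19013.0$)
$\sqrt{-28183 + l} = \sqrt{-28183 - \frac{38025}{2}} = \sqrt{- \frac{94391}{2}} = \frac{i \sqrt{188782}}{2}$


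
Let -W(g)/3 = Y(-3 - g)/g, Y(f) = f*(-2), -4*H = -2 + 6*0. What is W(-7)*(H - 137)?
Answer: 468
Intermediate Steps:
H = ½ (H = -(-2 + 6*0)/4 = -(-2 + 0)/4 = -¼*(-2) = ½ ≈ 0.50000)
Y(f) = -2*f
W(g) = -3*(6 + 2*g)/g (W(g) = -3*(-2*(-3 - g))/g = -3*(6 + 2*g)/g)
W(-7)*(H - 137) = (-6 - 18/(-7))*(½ - 137) = (-6 - 18*(-⅐))*(-273/2) = (-6 + 18/7)*(-273/2) = -24/7*(-273/2) = 468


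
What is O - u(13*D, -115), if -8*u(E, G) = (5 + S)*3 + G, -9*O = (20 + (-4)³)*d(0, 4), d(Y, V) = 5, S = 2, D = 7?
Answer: 457/36 ≈ 12.694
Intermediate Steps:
O = 220/9 (O = -(20 + (-4)³)*5/9 = -(20 - 64)*5/9 = -(-44)*5/9 = -⅑*(-220) = 220/9 ≈ 24.444)
u(E, G) = -21/8 - G/8 (u(E, G) = -((5 + 2)*3 + G)/8 = -(7*3 + G)/8 = -(21 + G)/8 = -21/8 - G/8)
O - u(13*D, -115) = 220/9 - (-21/8 - ⅛*(-115)) = 220/9 - (-21/8 + 115/8) = 220/9 - 1*47/4 = 220/9 - 47/4 = 457/36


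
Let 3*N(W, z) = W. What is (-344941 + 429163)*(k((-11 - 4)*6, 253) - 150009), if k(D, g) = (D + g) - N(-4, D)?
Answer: -12620217516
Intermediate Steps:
N(W, z) = W/3
k(D, g) = 4/3 + D + g (k(D, g) = (D + g) - (-4)/3 = (D + g) - 1*(-4/3) = (D + g) + 4/3 = 4/3 + D + g)
(-344941 + 429163)*(k((-11 - 4)*6, 253) - 150009) = (-344941 + 429163)*((4/3 + (-11 - 4)*6 + 253) - 150009) = 84222*((4/3 - 15*6 + 253) - 150009) = 84222*((4/3 - 90 + 253) - 150009) = 84222*(493/3 - 150009) = 84222*(-449534/3) = -12620217516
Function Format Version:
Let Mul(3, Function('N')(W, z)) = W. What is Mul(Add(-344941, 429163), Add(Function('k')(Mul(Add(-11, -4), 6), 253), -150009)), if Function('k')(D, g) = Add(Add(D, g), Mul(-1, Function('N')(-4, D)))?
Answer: -12620217516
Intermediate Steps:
Function('N')(W, z) = Mul(Rational(1, 3), W)
Function('k')(D, g) = Add(Rational(4, 3), D, g) (Function('k')(D, g) = Add(Add(D, g), Mul(-1, Mul(Rational(1, 3), -4))) = Add(Add(D, g), Mul(-1, Rational(-4, 3))) = Add(Add(D, g), Rational(4, 3)) = Add(Rational(4, 3), D, g))
Mul(Add(-344941, 429163), Add(Function('k')(Mul(Add(-11, -4), 6), 253), -150009)) = Mul(Add(-344941, 429163), Add(Add(Rational(4, 3), Mul(Add(-11, -4), 6), 253), -150009)) = Mul(84222, Add(Add(Rational(4, 3), Mul(-15, 6), 253), -150009)) = Mul(84222, Add(Add(Rational(4, 3), -90, 253), -150009)) = Mul(84222, Add(Rational(493, 3), -150009)) = Mul(84222, Rational(-449534, 3)) = -12620217516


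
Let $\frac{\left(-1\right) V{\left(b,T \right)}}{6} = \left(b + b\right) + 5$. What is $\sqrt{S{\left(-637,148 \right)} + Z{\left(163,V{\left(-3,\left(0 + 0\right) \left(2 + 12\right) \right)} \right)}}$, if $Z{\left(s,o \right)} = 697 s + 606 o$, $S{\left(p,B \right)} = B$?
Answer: $\sqrt{117395} \approx 342.63$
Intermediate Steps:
$V{\left(b,T \right)} = -30 - 12 b$ ($V{\left(b,T \right)} = - 6 \left(\left(b + b\right) + 5\right) = - 6 \left(2 b + 5\right) = - 6 \left(5 + 2 b\right) = -30 - 12 b$)
$Z{\left(s,o \right)} = 606 o + 697 s$
$\sqrt{S{\left(-637,148 \right)} + Z{\left(163,V{\left(-3,\left(0 + 0\right) \left(2 + 12\right) \right)} \right)}} = \sqrt{148 + \left(606 \left(-30 - -36\right) + 697 \cdot 163\right)} = \sqrt{148 + \left(606 \left(-30 + 36\right) + 113611\right)} = \sqrt{148 + \left(606 \cdot 6 + 113611\right)} = \sqrt{148 + \left(3636 + 113611\right)} = \sqrt{148 + 117247} = \sqrt{117395}$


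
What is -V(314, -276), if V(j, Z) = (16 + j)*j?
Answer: -103620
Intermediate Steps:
V(j, Z) = j*(16 + j)
-V(314, -276) = -314*(16 + 314) = -314*330 = -1*103620 = -103620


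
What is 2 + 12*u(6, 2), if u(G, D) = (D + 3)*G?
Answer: 362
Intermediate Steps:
u(G, D) = G*(3 + D) (u(G, D) = (3 + D)*G = G*(3 + D))
2 + 12*u(6, 2) = 2 + 12*(6*(3 + 2)) = 2 + 12*(6*5) = 2 + 12*30 = 2 + 360 = 362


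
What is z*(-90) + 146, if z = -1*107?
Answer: 9776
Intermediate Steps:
z = -107
z*(-90) + 146 = -107*(-90) + 146 = 9630 + 146 = 9776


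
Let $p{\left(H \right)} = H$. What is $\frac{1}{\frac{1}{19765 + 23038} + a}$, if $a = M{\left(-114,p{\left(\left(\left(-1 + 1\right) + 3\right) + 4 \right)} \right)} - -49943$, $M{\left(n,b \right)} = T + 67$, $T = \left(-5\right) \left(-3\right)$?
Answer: $\frac{42803}{2141220076} \approx 1.999 \cdot 10^{-5}$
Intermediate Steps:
$T = 15$
$M{\left(n,b \right)} = 82$ ($M{\left(n,b \right)} = 15 + 67 = 82$)
$a = 50025$ ($a = 82 - -49943 = 82 + 49943 = 50025$)
$\frac{1}{\frac{1}{19765 + 23038} + a} = \frac{1}{\frac{1}{19765 + 23038} + 50025} = \frac{1}{\frac{1}{42803} + 50025} = \frac{1}{\frac{2141220076}{42803}} = \frac{42803}{2141220076}$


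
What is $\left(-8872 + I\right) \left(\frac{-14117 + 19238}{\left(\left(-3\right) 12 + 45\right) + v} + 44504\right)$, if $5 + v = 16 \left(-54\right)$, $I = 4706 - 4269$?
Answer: $- \frac{64558654153}{172} \approx -3.7534 \cdot 10^{8}$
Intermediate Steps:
$I = 437$ ($I = 4706 - 4269 = 437$)
$v = -869$ ($v = -5 + 16 \left(-54\right) = -5 - 864 = -869$)
$\left(-8872 + I\right) \left(\frac{-14117 + 19238}{\left(\left(-3\right) 12 + 45\right) + v} + 44504\right) = \left(-8872 + 437\right) \left(\frac{-14117 + 19238}{\left(\left(-3\right) 12 + 45\right) - 869} + 44504\right) = - 8435 \left(\frac{5121}{\left(-36 + 45\right) - 869} + 44504\right) = - 8435 \left(\frac{5121}{9 - 869} + 44504\right) = - 8435 \left(\frac{5121}{-860} + 44504\right) = - 8435 \left(5121 \left(- \frac{1}{860}\right) + 44504\right) = - 8435 \left(- \frac{5121}{860} + 44504\right) = \left(-8435\right) \frac{38268319}{860} = - \frac{64558654153}{172}$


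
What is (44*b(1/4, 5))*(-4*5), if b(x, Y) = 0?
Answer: 0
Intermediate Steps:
(44*b(1/4, 5))*(-4*5) = (44*0)*(-4*5) = 0*(-20) = 0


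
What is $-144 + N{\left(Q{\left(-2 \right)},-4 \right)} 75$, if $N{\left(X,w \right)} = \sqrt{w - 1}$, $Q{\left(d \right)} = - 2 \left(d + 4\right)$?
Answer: $-144 + 75 i \sqrt{5} \approx -144.0 + 167.71 i$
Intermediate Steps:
$Q{\left(d \right)} = -8 - 2 d$ ($Q{\left(d \right)} = - 2 \left(4 + d\right) = -8 - 2 d$)
$N{\left(X,w \right)} = \sqrt{-1 + w}$
$-144 + N{\left(Q{\left(-2 \right)},-4 \right)} 75 = -144 + \sqrt{-1 - 4} \cdot 75 = -144 + \sqrt{-5} \cdot 75 = -144 + i \sqrt{5} \cdot 75 = -144 + 75 i \sqrt{5}$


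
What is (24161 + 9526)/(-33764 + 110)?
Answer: -11229/11218 ≈ -1.0010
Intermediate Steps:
(24161 + 9526)/(-33764 + 110) = 33687/(-33654) = 33687*(-1/33654) = -11229/11218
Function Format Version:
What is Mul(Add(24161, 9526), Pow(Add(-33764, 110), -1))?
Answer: Rational(-11229, 11218) ≈ -1.0010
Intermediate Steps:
Mul(Add(24161, 9526), Pow(Add(-33764, 110), -1)) = Mul(33687, Pow(-33654, -1)) = Mul(33687, Rational(-1, 33654)) = Rational(-11229, 11218)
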